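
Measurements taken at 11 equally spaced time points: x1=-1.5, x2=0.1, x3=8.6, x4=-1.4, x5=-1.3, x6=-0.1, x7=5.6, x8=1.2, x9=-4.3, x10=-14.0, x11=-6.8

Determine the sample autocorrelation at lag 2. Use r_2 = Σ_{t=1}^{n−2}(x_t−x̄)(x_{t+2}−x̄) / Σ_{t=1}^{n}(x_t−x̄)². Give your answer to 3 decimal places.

-0.101

Mean x̄ = (-1.5 + 0.1 + 8.6 − 1.4 − 1.3 − 0.1 + 5.6 + 1.2 − 4.3 − 14.0 − 6.8)/11 = -1.2636
Numerator Σ_{t=1}^{9}(x_t−x̄)(x_{t+2}−x̄) = -35.8254
Denominator Σ(x_t−x̄)² = 355.8455
r_2 = -35.8254 / 355.8455 = -0.101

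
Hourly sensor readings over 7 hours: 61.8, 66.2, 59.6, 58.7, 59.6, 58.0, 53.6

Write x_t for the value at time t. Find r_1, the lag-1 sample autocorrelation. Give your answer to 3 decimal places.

0.273

Mean x̄ = (61.8 + 66.2 + 59.6 + 58.7 + 59.6 + 58.0 + 53.6)/7 = 59.6429
Deviations from mean: 2.1571, 6.5571, -0.0429, -0.9429, -0.0429, -1.6429, -6.0429
Numerator Σ_{t=1}^{6}(x_t−x̄)(x_{t+1}−x̄) = 23.9424
Denominator Σ(x_t−x̄)² = 87.7571
r_1 = 23.9424 / 87.7571 = 0.273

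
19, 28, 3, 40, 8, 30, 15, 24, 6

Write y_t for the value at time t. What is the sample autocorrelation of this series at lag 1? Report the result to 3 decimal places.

-0.784

Mean ȳ = (19 + 28 + 3 + 40 + 8 + 30 + 15 + 24 + 6)/9 = 19.2222
Numerator Σ_{t=1}^{8}(y_t−ȳ)(y_{t+1}−ȳ) = -964.3827
Denominator Σ(y_t−ȳ)² = 1229.5556
r_1 = -964.3827 / 1229.5556 = -0.784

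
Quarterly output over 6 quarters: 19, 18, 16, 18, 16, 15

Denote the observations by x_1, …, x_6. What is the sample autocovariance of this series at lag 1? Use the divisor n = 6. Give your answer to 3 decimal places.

0.167

Mean x̄ = (19 + 18 + 16 + 18 + 16 + 15)/6 = 17.0000
Deviations: 2.0000, 1.0000, -1.0000, 1.0000, -1.0000, -2.0000
Σ_{t=1}^{5}(x_t−x̄)(x_{t+1}−x̄) = 1.0000
γ_1 = 1.0000 / 6 = 0.167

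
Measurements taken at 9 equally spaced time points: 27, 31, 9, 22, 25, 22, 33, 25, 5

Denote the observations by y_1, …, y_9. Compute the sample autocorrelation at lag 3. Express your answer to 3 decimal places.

0.051

Mean ȳ = (27 + 31 + 9 + 22 + 25 + 22 + 33 + 25 + 5)/9 = 22.1111
Σ(y_t−ȳ)(y_{t+3}−ȳ) = (-0.5432) + (25.6790) + (1.4568) + (-1.2099) + (8.3457) + (1.9012) = 35.6296
Denominator Σ(y_t−ȳ)² = 702.8889
r_3 = 35.6296 / 702.8889 = 0.051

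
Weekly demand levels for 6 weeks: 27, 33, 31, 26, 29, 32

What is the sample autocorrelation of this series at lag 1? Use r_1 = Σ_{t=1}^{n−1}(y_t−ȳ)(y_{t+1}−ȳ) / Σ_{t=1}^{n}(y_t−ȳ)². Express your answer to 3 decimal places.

-0.215

Mean ȳ = (27 + 33 + 31 + 26 + 29 + 32)/6 = 29.6667
Numerator Σ_{t=1}^{5}(y_t−ȳ)(y_{t+1}−ȳ) = -8.4444
Denominator Σ(y_t−ȳ)² = 39.3333
r_1 = -8.4444 / 39.3333 = -0.215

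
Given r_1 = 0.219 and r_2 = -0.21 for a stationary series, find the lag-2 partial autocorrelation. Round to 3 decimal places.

φ_{22} = (r_2 − r_1²) / (1 − r_1²)
r_1² = (0.219)² = 0.047961
Numerator = -0.21 − 0.0480 = -0.2580; denominator = 1 − 0.0480 = 0.9520
φ_{22} = -0.2580 / 0.9520 = -0.271

-0.271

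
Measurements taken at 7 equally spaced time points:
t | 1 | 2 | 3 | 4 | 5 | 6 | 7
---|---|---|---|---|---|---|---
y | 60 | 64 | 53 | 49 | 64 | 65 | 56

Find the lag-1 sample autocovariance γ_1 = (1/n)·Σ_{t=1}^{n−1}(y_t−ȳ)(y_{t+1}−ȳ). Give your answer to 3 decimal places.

Mean ȳ = (60 + 64 + 53 + 49 + 64 + 65 + 56)/7 = 58.7143
Σ_{t=1}^{6}(y_t−ȳ)(y_{t+1}−ȳ) = -3.0816
γ_1 = -3.0816 / 7 = -0.440

-0.440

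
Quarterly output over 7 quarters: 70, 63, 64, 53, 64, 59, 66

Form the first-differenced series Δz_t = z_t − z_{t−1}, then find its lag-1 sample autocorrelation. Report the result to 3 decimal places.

First differences Δz: -7, 1, -11, 11, -5, 7
Mean of differences = -0.6667
Numerator Σ(Δz_t−Δz̄)(Δz_{t+1}−Δz̄) = -232.1111
Denominator Σ(Δz_t−Δz̄)² = 363.3333
r_1(Δz) = -232.1111 / 363.3333 = -0.639

-0.639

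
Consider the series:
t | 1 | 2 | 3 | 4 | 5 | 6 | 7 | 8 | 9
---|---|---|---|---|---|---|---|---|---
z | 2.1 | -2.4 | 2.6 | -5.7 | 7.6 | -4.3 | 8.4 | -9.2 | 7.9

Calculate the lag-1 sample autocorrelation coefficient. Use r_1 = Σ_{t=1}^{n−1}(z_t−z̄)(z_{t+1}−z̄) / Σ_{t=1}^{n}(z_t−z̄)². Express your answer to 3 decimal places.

-0.848

Mean z̄ = (2.1 − 2.4 + 2.6 − 5.7 + 7.6 − 4.3 + 8.4 − 9.2 + 7.9)/9 = 0.7778
Numerator Σ_{t=1}^{8}(z_t−z̄)(z_{t+1}−z̄) = -286.4516
Denominator Σ(z_t−z̄)² = 337.8356
r_1 = -286.4516 / 337.8356 = -0.848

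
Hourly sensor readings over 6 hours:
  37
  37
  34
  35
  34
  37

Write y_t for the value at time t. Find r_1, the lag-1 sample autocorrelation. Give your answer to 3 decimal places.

-0.039

Mean ȳ = (37 + 37 + 34 + 35 + 34 + 37)/6 = 35.6667
Deviations from mean: 1.3333, 1.3333, -1.6667, -0.6667, -1.6667, 1.3333
Σ(y_t−ȳ)(y_{t+1}−ȳ) = (1.7778) + (-2.2222) + (1.1111) + (1.1111) + (-2.2222) = -0.4444
Denominator Σ(y_t−ȳ)² = 11.3333
r_1 = -0.4444 / 11.3333 = -0.039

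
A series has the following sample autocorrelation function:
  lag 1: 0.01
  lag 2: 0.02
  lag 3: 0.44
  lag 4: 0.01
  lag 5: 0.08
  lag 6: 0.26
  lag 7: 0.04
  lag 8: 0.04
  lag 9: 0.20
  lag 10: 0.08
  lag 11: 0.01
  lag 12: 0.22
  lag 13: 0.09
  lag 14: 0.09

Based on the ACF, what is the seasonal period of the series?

3

The largest autocorrelation is r_3 = 0.44, with weaker echoes at lags 6 (0.26), 9 (0.20) and 12 (0.22); the remaining lags stay at or below 0.09.
The dominant spike at lag 3 indicates a seasonal period of 3.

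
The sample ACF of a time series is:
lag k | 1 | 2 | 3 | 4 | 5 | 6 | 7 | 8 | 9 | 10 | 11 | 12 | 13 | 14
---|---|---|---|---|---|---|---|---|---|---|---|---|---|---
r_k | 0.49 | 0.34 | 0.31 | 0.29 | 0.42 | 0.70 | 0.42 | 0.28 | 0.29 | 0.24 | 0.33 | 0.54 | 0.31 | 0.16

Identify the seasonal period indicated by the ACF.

The largest autocorrelation is r_6 = 0.70, with a weaker echo at lag 12 (0.54); the remaining lags stay at or below 0.49. The elevated value at lag 1 (0.49), dropping to 0.34 at lag 2, reflects decaying short-term dependence rather than seasonality.
The dominant spike at lag 6 indicates a seasonal period of 6.

6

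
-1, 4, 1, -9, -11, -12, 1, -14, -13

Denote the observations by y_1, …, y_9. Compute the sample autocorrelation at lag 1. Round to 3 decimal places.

0.251

Mean ȳ = (-1 + 4 + 1 − 9 − 11 − 12 + 1 − 14 − 13)/9 = -6.0000
Numerator Σ_{t=1}^{8}(y_t−ȳ)(y_{t+1}−ȳ) = 102.0000
Denominator Σ(y_t−ȳ)² = 406.0000
r_1 = 102.0000 / 406.0000 = 0.251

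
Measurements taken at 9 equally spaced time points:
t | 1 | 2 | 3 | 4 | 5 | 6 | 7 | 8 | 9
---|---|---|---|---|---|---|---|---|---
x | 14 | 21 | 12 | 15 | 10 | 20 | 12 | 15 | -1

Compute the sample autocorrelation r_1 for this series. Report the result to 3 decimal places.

Mean x̄ = (14 + 21 + 12 + 15 + 10 + 20 + 12 + 15 − 1)/9 = 13.1111
Numerator Σ_{t=1}^{8}(x_t−x̄)(x_{t+1}−x̄) = -67.5679
Denominator Σ(x_t−x̄)² = 328.8889
r_1 = -67.5679 / 328.8889 = -0.205

-0.205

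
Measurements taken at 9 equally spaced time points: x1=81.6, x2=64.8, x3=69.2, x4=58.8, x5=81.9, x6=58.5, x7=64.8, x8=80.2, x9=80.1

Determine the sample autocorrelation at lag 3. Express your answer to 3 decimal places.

-0.141

Mean x̄ = (81.6 + 64.8 + 69.2 + 58.8 + 81.9 + 58.5 + 64.8 + 80.2 + 80.1)/9 = 71.1000
Σ(x_t−x̄)(x_{t+3}−x̄) = (-129.1500) + (-68.0400) + (23.9400) + (77.4900) + (98.2800) + (-113.4000) = -110.8800
Denominator Σ(x_t−x̄)² = 783.7400
r_3 = -110.8800 / 783.7400 = -0.141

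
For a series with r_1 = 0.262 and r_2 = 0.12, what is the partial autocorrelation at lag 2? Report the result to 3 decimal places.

0.055

φ_{22} = (r_2 − r_1²) / (1 − r_1²)
r_1² = (0.262)² = 0.068644
Numerator = 0.12 − 0.0686 = 0.0514; denominator = 1 − 0.0686 = 0.9314
φ_{22} = 0.0514 / 0.9314 = 0.055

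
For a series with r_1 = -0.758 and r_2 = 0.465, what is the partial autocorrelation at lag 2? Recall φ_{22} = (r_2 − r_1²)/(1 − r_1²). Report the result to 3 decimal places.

-0.258

φ_{22} = (r_2 − r_1²) / (1 − r_1²)
r_1² = (-0.758)² = 0.574564
Numerator = 0.465 − 0.5746 = -0.1096; denominator = 1 − 0.5746 = 0.4254
φ_{22} = -0.1096 / 0.4254 = -0.258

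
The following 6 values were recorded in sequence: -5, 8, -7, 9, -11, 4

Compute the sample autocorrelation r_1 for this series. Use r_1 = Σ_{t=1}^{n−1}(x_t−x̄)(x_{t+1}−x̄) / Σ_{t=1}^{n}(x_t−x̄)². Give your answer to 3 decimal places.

Mean x̄ = (-5 + 8 − 7 + 9 − 11 + 4)/6 = -0.3333
Deviations from mean: -4.6667, 8.3333, -6.6667, 9.3333, -10.6667, 4.3333
Σ(x_t−x̄)(x_{t+1}−x̄) = (-38.8889) + (-55.5556) + (-62.2222) + (-99.5556) + (-46.2222) = -302.4444
Denominator Σ(x_t−x̄)² = 355.3333
r_1 = -302.4444 / 355.3333 = -0.851

-0.851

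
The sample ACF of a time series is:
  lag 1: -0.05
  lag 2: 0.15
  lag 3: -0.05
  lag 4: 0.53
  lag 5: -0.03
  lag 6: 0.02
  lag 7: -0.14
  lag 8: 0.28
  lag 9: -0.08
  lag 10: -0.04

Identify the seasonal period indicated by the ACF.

4

The largest autocorrelation is r_4 = 0.53, with a weaker echo at lag 8 (0.28); the remaining lags stay at or below 0.15.
The dominant spike at lag 4 indicates a seasonal period of 4.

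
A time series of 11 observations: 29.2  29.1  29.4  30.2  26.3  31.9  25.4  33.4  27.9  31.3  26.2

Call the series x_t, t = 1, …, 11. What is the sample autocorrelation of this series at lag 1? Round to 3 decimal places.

Mean x̄ = (29.2 + 29.1 + 29.4 + 30.2 + 26.3 + 31.9 + 25.4 + 33.4 + 27.9 + 31.3 + 26.2)/11 = 29.1182
Numerator Σ_{t=1}^{10}(x_t−x̄)(x_{t+1}−x̄) = -51.0949
Denominator Σ(x_t−x̄)² = 63.8564
r_1 = -51.0949 / 63.8564 = -0.800

-0.800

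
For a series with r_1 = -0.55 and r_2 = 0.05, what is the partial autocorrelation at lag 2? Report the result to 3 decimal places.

φ_{22} = (r_2 − r_1²) / (1 − r_1²)
r_1² = (-0.55)² = 0.3025
Numerator = 0.05 − 0.3025 = -0.2525; denominator = 1 − 0.3025 = 0.6975
φ_{22} = -0.2525 / 0.6975 = -0.362

-0.362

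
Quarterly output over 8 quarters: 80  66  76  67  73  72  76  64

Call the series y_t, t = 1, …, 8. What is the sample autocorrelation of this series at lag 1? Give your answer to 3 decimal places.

-0.585

Mean ȳ = (80 + 66 + 76 + 67 + 73 + 72 + 76 + 64)/8 = 71.7500
Numerator Σ_{t=1}^{7}(y_t−ȳ)(y_{t+1}−ȳ) = -129.5625
Denominator Σ(y_t−ȳ)² = 221.5000
r_1 = -129.5625 / 221.5000 = -0.585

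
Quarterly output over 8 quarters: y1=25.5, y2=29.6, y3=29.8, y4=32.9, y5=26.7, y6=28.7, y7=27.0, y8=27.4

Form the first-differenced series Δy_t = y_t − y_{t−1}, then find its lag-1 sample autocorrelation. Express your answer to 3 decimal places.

-0.471

First differences Δy: 4.1, 0.2, 3.1, -6.2, 2.0, -1.7, 0.4
Mean of differences = 0.2714
Numerator Σ(Δy_t−Δȳ)(Δy_{t+1}−Δȳ) = -33.6280
Denominator Σ(Δy_t−Δȳ)² = 71.4343
r_1(Δy) = -33.6280 / 71.4343 = -0.471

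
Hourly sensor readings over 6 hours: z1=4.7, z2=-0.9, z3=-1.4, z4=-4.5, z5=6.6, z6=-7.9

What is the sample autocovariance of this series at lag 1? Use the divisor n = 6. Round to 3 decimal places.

-13.157

Mean z̄ = (4.7 − 0.9 − 1.4 − 4.5 + 6.6 − 7.9)/6 = -0.5667
Σ_{t=1}^{5}(z_t−z̄)(z_{t+1}−z̄) = -78.9444
γ_1 = -78.9444 / 6 = -13.157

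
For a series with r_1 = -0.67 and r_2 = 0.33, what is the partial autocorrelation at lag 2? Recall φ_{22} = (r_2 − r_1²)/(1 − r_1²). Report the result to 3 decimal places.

φ_{22} = (r_2 − r_1²) / (1 − r_1²)
r_1² = (-0.67)² = 0.4489
Numerator = 0.33 − 0.4489 = -0.1189; denominator = 1 − 0.4489 = 0.5511
φ_{22} = -0.1189 / 0.5511 = -0.216

-0.216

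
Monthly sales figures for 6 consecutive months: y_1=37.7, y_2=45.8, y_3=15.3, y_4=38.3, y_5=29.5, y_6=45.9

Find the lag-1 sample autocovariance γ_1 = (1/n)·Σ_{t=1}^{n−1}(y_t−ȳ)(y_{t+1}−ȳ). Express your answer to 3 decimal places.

-53.710

Mean ȳ = (37.7 + 45.8 + 15.3 + 38.3 + 29.5 + 45.9)/6 = 35.4167
Σ_{t=1}^{5}(y_t−ȳ)(y_{t+1}−ȳ) = -322.2586
γ_1 = -322.2586 / 6 = -53.710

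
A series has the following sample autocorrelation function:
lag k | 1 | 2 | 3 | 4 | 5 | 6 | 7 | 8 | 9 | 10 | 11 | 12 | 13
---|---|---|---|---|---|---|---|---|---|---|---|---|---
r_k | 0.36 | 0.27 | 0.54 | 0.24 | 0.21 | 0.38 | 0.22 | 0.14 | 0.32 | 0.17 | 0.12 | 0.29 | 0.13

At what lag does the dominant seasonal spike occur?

The largest autocorrelation is r_3 = 0.54, with a weaker echo at lag 6 (0.38); the remaining lags stay at or below 0.36. The elevated value at lag 1 (0.36), dropping to 0.27 at lag 2, reflects decaying short-term dependence rather than seasonality.
The dominant spike at lag 3 indicates a seasonal period of 3.

3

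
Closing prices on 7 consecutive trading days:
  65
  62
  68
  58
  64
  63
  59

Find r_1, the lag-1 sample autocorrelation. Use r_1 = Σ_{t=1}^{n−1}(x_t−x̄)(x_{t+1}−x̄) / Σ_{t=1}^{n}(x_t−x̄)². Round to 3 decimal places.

-0.519

Mean x̄ = (65 + 62 + 68 + 58 + 64 + 63 + 59)/7 = 62.7143
Deviations from mean: 2.2857, -0.7143, 5.2857, -4.7143, 1.2857, 0.2857, -3.7143
Σ(x_t−x̄)(x_{t+1}−x̄) = (-1.6327) + (-3.7755) + (-24.9184) + (-6.0612) + (0.3673) + (-1.0612) = -37.0816
Denominator Σ(x_t−x̄)² = 71.4286
r_1 = -37.0816 / 71.4286 = -0.519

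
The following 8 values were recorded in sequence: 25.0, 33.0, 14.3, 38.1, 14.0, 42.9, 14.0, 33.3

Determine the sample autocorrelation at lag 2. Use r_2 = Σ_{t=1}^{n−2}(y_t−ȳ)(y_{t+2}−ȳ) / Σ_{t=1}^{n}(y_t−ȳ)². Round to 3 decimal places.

Mean ȳ = (25.0 + 33.0 + 14.3 + 38.1 + 14.0 + 42.9 + 14.0 + 33.3)/8 = 26.8250
Σ(y_t−ȳ)(y_{t+2}−ȳ) = (22.8581) + (69.6231) + (160.6331) + (181.2456) + (164.4806) + (104.0856) = 702.9263
Denominator Σ(y_t−ȳ)² = 954.7550
r_2 = 702.9263 / 954.7550 = 0.736

0.736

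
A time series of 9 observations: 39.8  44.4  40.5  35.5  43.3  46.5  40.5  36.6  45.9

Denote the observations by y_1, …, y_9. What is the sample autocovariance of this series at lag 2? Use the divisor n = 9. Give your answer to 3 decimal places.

Mean ȳ = (39.8 + 44.4 + 40.5 + 35.5 + 43.3 + 46.5 + 40.5 + 36.6 + 45.9)/9 = 41.4444
Σ_{t=1}^{7}(y_t−ȳ)(y_{t+2}−ȳ) = -78.2728
γ_2 = -78.2728 / 9 = -8.697

-8.697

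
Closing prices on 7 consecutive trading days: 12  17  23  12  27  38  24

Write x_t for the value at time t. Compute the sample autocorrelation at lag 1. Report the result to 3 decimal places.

0.192

Mean x̄ = (12 + 17 + 23 + 12 + 27 + 38 + 24)/7 = 21.8571
Deviations from mean: -9.8571, -4.8571, 1.1429, -9.8571, 5.1429, 16.1429, 2.1429
Numerator Σ_{t=1}^{6}(x_t−x̄)(x_{t+1}−x̄) = 97.9796
Denominator Σ(x_t−x̄)² = 510.8571
r_1 = 97.9796 / 510.8571 = 0.192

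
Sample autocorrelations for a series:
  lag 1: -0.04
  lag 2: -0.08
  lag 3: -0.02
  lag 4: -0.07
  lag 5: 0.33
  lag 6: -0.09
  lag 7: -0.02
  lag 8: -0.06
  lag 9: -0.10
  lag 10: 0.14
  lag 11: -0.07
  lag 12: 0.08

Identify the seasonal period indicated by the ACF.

The largest autocorrelation is r_5 = 0.33; the remaining lags stay at or below 0.14.
The dominant spike at lag 5 indicates a seasonal period of 5.

5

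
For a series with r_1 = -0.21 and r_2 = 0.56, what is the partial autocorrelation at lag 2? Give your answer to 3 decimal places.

0.540

φ_{22} = (r_2 − r_1²) / (1 − r_1²)
r_1² = (-0.21)² = 0.0441
Numerator = 0.56 − 0.0441 = 0.5159; denominator = 1 − 0.0441 = 0.9559
φ_{22} = 0.5159 / 0.9559 = 0.540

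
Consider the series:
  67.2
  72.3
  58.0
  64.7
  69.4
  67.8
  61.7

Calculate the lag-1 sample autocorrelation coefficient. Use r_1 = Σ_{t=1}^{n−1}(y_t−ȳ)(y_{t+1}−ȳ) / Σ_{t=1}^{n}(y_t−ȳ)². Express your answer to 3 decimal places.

Mean ȳ = (67.2 + 72.3 + 58.0 + 64.7 + 69.4 + 67.8 + 61.7)/7 = 65.8714
Σ(y_t−ȳ)(y_{t+1}−ȳ) = (8.5408) + (-50.6020) + (9.2208) + (-4.1335) + (6.8051) + (-8.0449) = -38.2137
Denominator Σ(y_t−ȳ)² = 139.9943
r_1 = -38.2137 / 139.9943 = -0.273

-0.273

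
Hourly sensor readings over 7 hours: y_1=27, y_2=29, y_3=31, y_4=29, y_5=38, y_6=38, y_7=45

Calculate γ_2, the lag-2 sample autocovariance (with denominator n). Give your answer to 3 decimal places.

Mean ȳ = (27 + 29 + 31 + 29 + 38 + 38 + 45)/7 = 33.8571
Deviations: -6.8571, -4.8571, -2.8571, -4.8571, 4.1429, 4.1429, 11.1429
Σ_{t=1}^{5}(y_t−ȳ)(y_{t+2}−ȳ) = 57.3878
γ_2 = 57.3878 / 7 = 8.198

8.198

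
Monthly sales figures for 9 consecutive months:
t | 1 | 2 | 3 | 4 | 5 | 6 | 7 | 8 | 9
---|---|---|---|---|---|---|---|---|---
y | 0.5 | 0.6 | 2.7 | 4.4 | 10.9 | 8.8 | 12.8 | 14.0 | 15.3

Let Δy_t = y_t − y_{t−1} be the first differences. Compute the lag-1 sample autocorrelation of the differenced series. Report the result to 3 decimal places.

-0.636

First differences Δy: 0.1, 2.1, 1.7, 6.5, -2.1, 4.0, 1.2, 1.3
Mean of differences = 1.8500
Numerator Σ(Δy_t−Δȳ)(Δy_{t+1}−Δȳ) = -29.0725
Denominator Σ(Δy_t−Δȳ)² = 45.7200
r_1(Δy) = -29.0725 / 45.7200 = -0.636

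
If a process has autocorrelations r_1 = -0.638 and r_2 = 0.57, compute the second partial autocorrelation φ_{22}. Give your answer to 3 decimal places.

0.275

φ_{22} = (r_2 − r_1²) / (1 − r_1²)
r_1² = (-0.638)² = 0.407044
Numerator = 0.57 − 0.4070 = 0.1630; denominator = 1 − 0.4070 = 0.5930
φ_{22} = 0.1630 / 0.5930 = 0.275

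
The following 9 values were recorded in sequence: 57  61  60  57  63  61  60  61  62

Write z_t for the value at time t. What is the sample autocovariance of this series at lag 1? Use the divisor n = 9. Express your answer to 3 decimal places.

Mean z̄ = (57 + 61 + 60 + 57 + 63 + 61 + 60 + 61 + 62)/9 = 60.2222
Σ_{t=1}^{8}(z_t−z̄)(z_{t+1}−z̄) = -7.7160
γ_1 = -7.7160 / 9 = -0.857

-0.857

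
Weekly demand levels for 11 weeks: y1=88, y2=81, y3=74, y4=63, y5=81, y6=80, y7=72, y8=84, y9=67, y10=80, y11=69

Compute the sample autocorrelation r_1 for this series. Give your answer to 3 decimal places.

-0.251

Mean ȳ = (88 + 81 + 74 + 63 + 81 + 80 + 72 + 84 + 67 + 80 + 69)/11 = 76.2727
Numerator Σ_{t=1}^{10}(y_t−ȳ)(y_{t+1}−ȳ) = -152.5289
Denominator Σ(y_t−ȳ)² = 608.1818
r_1 = -152.5289 / 608.1818 = -0.251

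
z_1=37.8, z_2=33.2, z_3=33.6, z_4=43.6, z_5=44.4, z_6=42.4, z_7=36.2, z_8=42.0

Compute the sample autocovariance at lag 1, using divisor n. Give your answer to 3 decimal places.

4.848

Mean z̄ = (37.8 + 33.2 + 33.6 + 43.6 + 44.4 + 42.4 + 36.2 + 42.0)/8 = 39.1500
Σ_{t=1}^{7}(z_t−z̄)(z_{t+1}−z̄) = 38.7875
γ_1 = 38.7875 / 8 = 4.848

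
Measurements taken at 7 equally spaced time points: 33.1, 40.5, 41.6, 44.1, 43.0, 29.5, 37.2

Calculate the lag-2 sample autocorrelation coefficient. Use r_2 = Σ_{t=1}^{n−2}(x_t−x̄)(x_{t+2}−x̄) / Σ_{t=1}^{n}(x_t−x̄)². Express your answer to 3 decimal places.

Mean x̄ = (33.1 + 40.5 + 41.6 + 44.1 + 43.0 + 29.5 + 37.2)/7 = 38.4286
Deviations from mean: -5.3286, 2.0714, 3.1714, 5.6714, 4.5714, -8.9286, -1.2286
Numerator Σ_{t=1}^{5}(x_t−x̄)(x_{t+2}−x̄) = -46.9073
Denominator Σ(x_t−x̄)² = 177.0343
r_2 = -46.9073 / 177.0343 = -0.265

-0.265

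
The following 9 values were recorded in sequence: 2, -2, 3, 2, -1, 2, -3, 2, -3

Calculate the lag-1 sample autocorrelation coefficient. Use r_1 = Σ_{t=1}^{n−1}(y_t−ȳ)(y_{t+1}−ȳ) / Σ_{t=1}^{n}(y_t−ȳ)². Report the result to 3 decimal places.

-0.562

Mean ȳ = (2 − 2 + 3 + 2 − 1 + 2 − 3 + 2 − 3)/9 = 0.2222
Numerator Σ_{t=1}^{8}(y_t−ȳ)(y_{t+1}−ȳ) = -26.7160
Denominator Σ(y_t−ȳ)² = 47.5556
r_1 = -26.7160 / 47.5556 = -0.562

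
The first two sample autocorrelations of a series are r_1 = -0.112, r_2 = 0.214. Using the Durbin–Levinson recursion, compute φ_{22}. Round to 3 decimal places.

0.204

φ_{22} = (r_2 − r_1²) / (1 − r_1²)
r_1² = (-0.112)² = 0.012544
Numerator = 0.214 − 0.0125 = 0.2015; denominator = 1 − 0.0125 = 0.9875
φ_{22} = 0.2015 / 0.9875 = 0.204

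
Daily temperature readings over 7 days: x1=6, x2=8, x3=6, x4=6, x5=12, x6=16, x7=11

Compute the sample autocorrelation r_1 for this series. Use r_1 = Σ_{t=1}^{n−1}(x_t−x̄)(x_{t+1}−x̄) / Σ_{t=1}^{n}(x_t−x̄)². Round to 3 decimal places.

0.448

Mean x̄ = (6 + 8 + 6 + 6 + 12 + 16 + 11)/7 = 9.2857
Deviations from mean: -3.2857, -1.2857, -3.2857, -3.2857, 2.7143, 6.7143, 1.7143
Numerator Σ_{t=1}^{6}(x_t−x̄)(x_{t+1}−x̄) = 40.0612
Denominator Σ(x_t−x̄)² = 89.4286
r_1 = 40.0612 / 89.4286 = 0.448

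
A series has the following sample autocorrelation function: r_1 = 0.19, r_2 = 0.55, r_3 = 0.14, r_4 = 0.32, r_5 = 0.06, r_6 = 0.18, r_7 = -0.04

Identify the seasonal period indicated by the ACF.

2

The largest autocorrelation is r_2 = 0.55, with a weaker echo at lag 4 (0.32); the remaining lags stay at or below 0.19.
The dominant spike at lag 2 indicates a seasonal period of 2.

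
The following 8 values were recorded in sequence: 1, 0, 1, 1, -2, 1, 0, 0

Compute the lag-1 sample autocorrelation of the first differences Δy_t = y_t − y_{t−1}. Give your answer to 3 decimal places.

First differences Δy: -1, 1, 0, -3, 3, -1, 0
Mean of differences = -0.1429
Numerator Σ(Δy_t−Δȳ)(Δy_{t+1}−Δȳ) = -13.0204
Denominator Σ(Δy_t−Δȳ)² = 20.8571
r_1(Δy) = -13.0204 / 20.8571 = -0.624

-0.624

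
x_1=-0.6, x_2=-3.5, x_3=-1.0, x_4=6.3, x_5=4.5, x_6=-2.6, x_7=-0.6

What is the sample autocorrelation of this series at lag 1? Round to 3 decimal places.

0.201

Mean x̄ = (-0.6 − 3.5 − 1.0 + 6.3 + 4.5 − 2.6 − 0.6)/7 = 0.3571
Deviations from mean: -0.9571, -3.8571, -1.3571, 5.9429, 4.1429, -2.9571, -0.9571
Σ(x_t−x̄)(x_{t+1}−x̄) = (3.6918) + (5.2347) + (-8.0653) + (24.6204) + (-12.2510) + (2.8304) = 16.0610
Denominator Σ(x_t−x̄)² = 79.7771
r_1 = 16.0610 / 79.7771 = 0.201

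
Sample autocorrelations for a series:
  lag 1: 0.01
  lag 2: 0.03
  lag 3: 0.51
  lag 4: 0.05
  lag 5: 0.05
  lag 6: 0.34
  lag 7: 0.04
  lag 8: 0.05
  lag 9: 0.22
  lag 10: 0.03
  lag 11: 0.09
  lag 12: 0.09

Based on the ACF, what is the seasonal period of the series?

3

The largest autocorrelation is r_3 = 0.51, with weaker echoes at lags 6 (0.34) and 9 (0.22); the remaining lags stay at or below 0.09.
The dominant spike at lag 3 indicates a seasonal period of 3.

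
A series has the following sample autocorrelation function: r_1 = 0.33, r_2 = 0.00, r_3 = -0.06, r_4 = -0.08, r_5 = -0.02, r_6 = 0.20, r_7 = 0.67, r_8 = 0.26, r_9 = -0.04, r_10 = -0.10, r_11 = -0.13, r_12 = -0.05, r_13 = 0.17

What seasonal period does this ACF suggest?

The largest autocorrelation is r_7 = 0.67; the remaining lags stay at or below 0.33. The elevated value at lag 1 (0.33), dropping to 0.00 at lag 2, reflects decaying short-term dependence rather than seasonality.
The dominant spike at lag 7 indicates a seasonal period of 7.

7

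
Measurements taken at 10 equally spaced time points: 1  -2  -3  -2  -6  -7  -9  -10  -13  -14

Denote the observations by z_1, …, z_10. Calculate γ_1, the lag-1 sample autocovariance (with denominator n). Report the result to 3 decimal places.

Mean z̄ = (1 − 2 − 3 − 2 − 6 − 7 − 9 − 10 − 13 − 14)/10 = -6.5000
Σ_{t=1}^{9}(z_t−z̄)(z_{t+1}−z̄) = 148.7500
γ_1 = 148.7500 / 10 = 14.875

14.875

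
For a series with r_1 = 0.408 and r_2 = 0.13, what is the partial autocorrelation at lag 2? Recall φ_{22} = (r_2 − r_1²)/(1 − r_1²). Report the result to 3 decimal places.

φ_{22} = (r_2 − r_1²) / (1 − r_1²)
r_1² = (0.408)² = 0.166464
Numerator = 0.13 − 0.1665 = -0.0365; denominator = 1 − 0.1665 = 0.8335
φ_{22} = -0.0365 / 0.8335 = -0.044

-0.044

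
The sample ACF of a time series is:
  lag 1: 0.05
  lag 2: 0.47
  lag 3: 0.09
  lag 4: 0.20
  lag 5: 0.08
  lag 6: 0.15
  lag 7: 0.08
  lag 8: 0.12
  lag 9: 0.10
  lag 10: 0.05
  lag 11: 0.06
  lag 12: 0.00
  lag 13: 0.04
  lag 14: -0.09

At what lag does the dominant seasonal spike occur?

2

The largest autocorrelation is r_2 = 0.47, with weaker echoes at lags 4 (0.20) and 6 (0.15); the remaining lags stay at or below 0.12.
The dominant spike at lag 2 indicates a seasonal period of 2.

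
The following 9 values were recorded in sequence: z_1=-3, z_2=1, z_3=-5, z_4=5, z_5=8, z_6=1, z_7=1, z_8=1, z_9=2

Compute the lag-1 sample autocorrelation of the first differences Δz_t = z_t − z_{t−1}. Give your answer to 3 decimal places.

-0.363

First differences Δz: 4, -6, 10, 3, -7, 0, 0, 1
Mean of differences = 0.6250
Numerator Σ(Δz_t−Δz̄)(Δz_{t+1}−Δz̄) = -75.3906
Denominator Σ(Δz_t−Δz̄)² = 207.8750
r_1(Δz) = -75.3906 / 207.8750 = -0.363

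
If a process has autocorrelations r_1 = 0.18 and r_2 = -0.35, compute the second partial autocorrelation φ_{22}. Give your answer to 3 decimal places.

-0.395

φ_{22} = (r_2 − r_1²) / (1 − r_1²)
r_1² = (0.18)² = 0.0324
Numerator = -0.35 − 0.0324 = -0.3824; denominator = 1 − 0.0324 = 0.9676
φ_{22} = -0.3824 / 0.9676 = -0.395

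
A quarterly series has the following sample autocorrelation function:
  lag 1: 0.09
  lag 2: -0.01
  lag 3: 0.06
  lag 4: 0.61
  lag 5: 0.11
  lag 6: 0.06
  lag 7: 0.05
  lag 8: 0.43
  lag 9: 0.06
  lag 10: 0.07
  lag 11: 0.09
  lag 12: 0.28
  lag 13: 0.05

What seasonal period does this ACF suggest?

The largest autocorrelation is r_4 = 0.61, with weaker echoes at lags 8 (0.43) and 12 (0.28); the remaining lags stay at or below 0.11.
The dominant spike at lag 4 indicates a seasonal period of 4.

4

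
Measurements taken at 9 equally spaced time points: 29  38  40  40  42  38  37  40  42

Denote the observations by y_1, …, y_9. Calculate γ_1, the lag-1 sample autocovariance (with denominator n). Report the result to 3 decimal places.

1.534

Mean ȳ = (29 + 38 + 40 + 40 + 42 + 38 + 37 + 40 + 42)/9 = 38.4444
Σ_{t=1}^{8}(y_t−ȳ)(y_{t+1}−ȳ) = 13.8025
γ_1 = 13.8025 / 9 = 1.534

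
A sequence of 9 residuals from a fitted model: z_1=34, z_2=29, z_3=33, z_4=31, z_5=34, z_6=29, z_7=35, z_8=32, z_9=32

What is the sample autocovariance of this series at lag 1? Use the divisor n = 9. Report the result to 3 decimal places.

-2.989

Mean z̄ = (34 + 29 + 33 + 31 + 34 + 29 + 35 + 32 + 32)/9 = 32.1111
Σ_{t=1}^{8}(z_t−z̄)(z_{t+1}−z̄) = -26.9012
γ_1 = -26.9012 / 9 = -2.989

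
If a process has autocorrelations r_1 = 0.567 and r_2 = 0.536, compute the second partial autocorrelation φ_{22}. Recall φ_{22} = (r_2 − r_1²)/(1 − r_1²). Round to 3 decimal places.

φ_{22} = (r_2 − r_1²) / (1 − r_1²)
r_1² = (0.567)² = 0.321489
Numerator = 0.536 − 0.3215 = 0.2145; denominator = 1 − 0.3215 = 0.6785
φ_{22} = 0.2145 / 0.6785 = 0.316

0.316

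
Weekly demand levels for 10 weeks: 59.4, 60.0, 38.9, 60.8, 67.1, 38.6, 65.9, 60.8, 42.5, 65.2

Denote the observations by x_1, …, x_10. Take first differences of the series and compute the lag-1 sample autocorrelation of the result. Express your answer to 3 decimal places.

First differences Δx: 0.6, -21.1, 21.9, 6.3, -28.5, 27.3, -5.1, -18.3, 22.7
Mean of differences = 0.6444
Numerator Σ(Δx_t−Δx̄)(Δx_{t+1}−Δx̄) = -1744.8275
Denominator Σ(Δx_t−Δx̄)² = 3394.8622
r_1(Δx) = -1744.8275 / 3394.8622 = -0.514

-0.514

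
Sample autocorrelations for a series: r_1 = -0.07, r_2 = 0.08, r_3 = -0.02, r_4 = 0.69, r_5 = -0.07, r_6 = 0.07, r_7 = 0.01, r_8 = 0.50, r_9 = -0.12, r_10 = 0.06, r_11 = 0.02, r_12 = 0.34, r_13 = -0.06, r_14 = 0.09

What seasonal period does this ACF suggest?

4

The largest autocorrelation is r_4 = 0.69, with weaker echoes at lags 8 (0.50) and 12 (0.34); the remaining lags stay at or below 0.09.
The dominant spike at lag 4 indicates a seasonal period of 4.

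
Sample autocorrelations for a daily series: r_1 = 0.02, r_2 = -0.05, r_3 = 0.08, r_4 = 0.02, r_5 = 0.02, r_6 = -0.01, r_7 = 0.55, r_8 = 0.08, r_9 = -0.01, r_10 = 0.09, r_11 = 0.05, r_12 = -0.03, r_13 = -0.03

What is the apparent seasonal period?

7

The largest autocorrelation is r_7 = 0.55; the remaining lags stay at or below 0.09.
The dominant spike at lag 7 indicates a seasonal period of 7.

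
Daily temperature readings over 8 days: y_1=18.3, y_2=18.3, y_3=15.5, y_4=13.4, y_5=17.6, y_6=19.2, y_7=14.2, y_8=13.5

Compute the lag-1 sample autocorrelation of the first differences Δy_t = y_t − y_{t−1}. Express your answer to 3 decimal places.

First differences Δy: 0.0, -2.8, -2.1, 4.2, 1.6, -5.0, -0.7
Mean of differences = -0.6857
Numerator Σ(Δy_t−Δȳ)(Δy_{t+1}−Δȳ) = -4.0016
Denominator Σ(Δy_t−Δȳ)² = 54.6486
r_1(Δy) = -4.0016 / 54.6486 = -0.073

-0.073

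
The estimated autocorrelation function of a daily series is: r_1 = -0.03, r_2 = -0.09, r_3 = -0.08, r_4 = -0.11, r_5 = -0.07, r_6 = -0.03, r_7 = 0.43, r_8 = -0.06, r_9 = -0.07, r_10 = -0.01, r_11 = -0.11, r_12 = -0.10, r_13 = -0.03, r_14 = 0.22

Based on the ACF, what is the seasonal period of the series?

The largest autocorrelation is r_7 = 0.43, with a weaker echo at lag 14 (0.22); the remaining lags stay at or below -0.01.
The dominant spike at lag 7 indicates a seasonal period of 7.

7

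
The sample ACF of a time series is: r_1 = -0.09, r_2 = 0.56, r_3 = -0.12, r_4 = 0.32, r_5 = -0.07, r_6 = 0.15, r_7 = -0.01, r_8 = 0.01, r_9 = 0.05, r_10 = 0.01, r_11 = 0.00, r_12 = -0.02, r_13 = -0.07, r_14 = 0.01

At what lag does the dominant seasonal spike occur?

The largest autocorrelation is r_2 = 0.56, with weaker echoes at lags 4 (0.32) and 6 (0.15); the remaining lags stay at or below 0.05.
The dominant spike at lag 2 indicates a seasonal period of 2.

2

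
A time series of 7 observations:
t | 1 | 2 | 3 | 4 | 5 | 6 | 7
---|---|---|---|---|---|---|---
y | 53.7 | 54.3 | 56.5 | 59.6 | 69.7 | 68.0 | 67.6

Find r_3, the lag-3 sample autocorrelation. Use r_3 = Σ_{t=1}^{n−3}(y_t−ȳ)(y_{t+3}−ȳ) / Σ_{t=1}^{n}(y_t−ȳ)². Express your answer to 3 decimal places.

-0.308

Mean ȳ = (53.7 + 54.3 + 56.5 + 59.6 + 69.7 + 68.0 + 67.6)/7 = 61.3429
Deviations from mean: -7.6429, -7.0429, -4.8429, -1.7429, 8.3571, 6.6571, 6.2571
Numerator Σ_{t=1}^{4}(y_t−ȳ)(y_{t+3}−ȳ) = -88.6827
Denominator Σ(y_t−ȳ)² = 287.8171
r_3 = -88.6827 / 287.8171 = -0.308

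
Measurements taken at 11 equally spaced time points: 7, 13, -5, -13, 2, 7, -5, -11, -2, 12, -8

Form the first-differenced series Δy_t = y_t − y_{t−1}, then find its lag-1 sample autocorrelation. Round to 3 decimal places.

First differences Δy: 6, -18, -8, 15, 5, -12, -6, 9, 14, -20
Mean of differences = -1.5000
Numerator Σ(Δy_t−Δȳ)(Δy_{t+1}−Δȳ) = -208.7500
Denominator Σ(Δy_t−Δȳ)² = 1508.5000
r_1(Δy) = -208.7500 / 1508.5000 = -0.138

-0.138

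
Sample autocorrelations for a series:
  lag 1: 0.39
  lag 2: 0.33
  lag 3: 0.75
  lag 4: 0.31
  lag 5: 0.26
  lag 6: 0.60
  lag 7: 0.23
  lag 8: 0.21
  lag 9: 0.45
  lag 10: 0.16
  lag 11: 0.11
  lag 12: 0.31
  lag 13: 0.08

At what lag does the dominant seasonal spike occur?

The largest autocorrelation is r_3 = 0.75, with weaker echoes at lags 6 (0.60) and 9 (0.45); the remaining lags stay at or below 0.39. The elevated value at lag 1 (0.39), dropping to 0.33 at lag 2, reflects decaying short-term dependence rather than seasonality.
The dominant spike at lag 3 indicates a seasonal period of 3.

3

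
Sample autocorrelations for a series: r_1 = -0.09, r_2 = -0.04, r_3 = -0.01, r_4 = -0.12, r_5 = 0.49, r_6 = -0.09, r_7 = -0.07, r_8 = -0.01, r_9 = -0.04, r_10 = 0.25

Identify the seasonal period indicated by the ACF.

The largest autocorrelation is r_5 = 0.49, with a weaker echo at lag 10 (0.25); the remaining lags stay at or below -0.01.
The dominant spike at lag 5 indicates a seasonal period of 5.

5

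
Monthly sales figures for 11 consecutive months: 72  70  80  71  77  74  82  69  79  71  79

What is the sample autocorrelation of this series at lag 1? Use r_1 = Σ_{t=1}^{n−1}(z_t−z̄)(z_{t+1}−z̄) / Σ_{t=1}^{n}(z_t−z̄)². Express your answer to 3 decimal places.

-0.682

Mean z̄ = (72 + 70 + 80 + 71 + 77 + 74 + 82 + 69 + 79 + 71 + 79)/11 = 74.9091
Numerator Σ_{t=1}^{10}(z_t−z̄)(z_{t+1}−z̄) = -145.1901
Denominator Σ(z_t−z̄)² = 212.9091
r_1 = -145.1901 / 212.9091 = -0.682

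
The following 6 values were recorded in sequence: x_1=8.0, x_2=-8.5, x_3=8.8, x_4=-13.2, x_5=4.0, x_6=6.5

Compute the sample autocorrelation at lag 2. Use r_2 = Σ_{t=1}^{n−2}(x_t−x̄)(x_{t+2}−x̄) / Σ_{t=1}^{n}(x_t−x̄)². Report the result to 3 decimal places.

Mean x̄ = (8.0 − 8.5 + 8.8 − 13.2 + 4.0 + 6.5)/6 = 0.9333
Deviations from mean: 7.0667, -9.4333, 7.8667, -14.1333, 3.0667, 5.5667
Numerator Σ_{t=1}^{4}(x_t−x̄)(x_{t+2}−x̄) = 134.3644
Denominator Σ(x_t−x̄)² = 440.9533
r_2 = 134.3644 / 440.9533 = 0.305

0.305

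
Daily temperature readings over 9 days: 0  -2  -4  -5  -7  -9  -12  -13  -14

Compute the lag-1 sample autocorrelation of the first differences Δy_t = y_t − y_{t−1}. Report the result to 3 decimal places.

-0.089

First differences Δy: -2, -2, -1, -2, -2, -3, -1, -1
Mean of differences = -1.7500
Numerator Σ(Δy_t−Δȳ)(Δy_{t+1}−Δȳ) = -0.3125
Denominator Σ(Δy_t−Δȳ)² = 3.5000
r_1(Δy) = -0.3125 / 3.5000 = -0.089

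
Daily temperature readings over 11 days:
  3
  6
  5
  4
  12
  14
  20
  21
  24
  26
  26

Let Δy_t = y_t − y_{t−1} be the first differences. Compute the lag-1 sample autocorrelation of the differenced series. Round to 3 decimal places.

-0.240

First differences Δy: 3, -1, -1, 8, 2, 6, 1, 3, 2, 0
Mean of differences = 2.3000
Numerator Σ(Δy_t−Δȳ)(Δy_{t+1}−Δȳ) = -18.2900
Denominator Σ(Δy_t−Δȳ)² = 76.1000
r_1(Δy) = -18.2900 / 76.1000 = -0.240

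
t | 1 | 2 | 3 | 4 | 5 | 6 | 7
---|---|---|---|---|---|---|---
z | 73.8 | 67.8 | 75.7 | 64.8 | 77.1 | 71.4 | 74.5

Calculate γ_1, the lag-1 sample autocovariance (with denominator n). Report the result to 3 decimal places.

-12.935

Mean z̄ = (73.8 + 67.8 + 75.7 + 64.8 + 77.1 + 71.4 + 74.5)/7 = 72.1571
Σ_{t=1}^{6}(z_t−z̄)(z_{t+1}−z̄) = -90.5418
γ_1 = -90.5418 / 7 = -12.935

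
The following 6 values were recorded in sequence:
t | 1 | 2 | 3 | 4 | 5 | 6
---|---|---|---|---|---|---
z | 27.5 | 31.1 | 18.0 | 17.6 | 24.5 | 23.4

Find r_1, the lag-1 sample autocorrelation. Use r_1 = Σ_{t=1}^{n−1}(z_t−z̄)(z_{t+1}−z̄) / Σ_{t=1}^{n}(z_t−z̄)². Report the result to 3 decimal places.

Mean z̄ = (27.5 + 31.1 + 18.0 + 17.6 + 24.5 + 23.4)/6 = 23.6833
Deviations from mean: 3.8167, 7.4167, -5.6833, -6.0833, 0.8167, -0.2833
Numerator Σ_{t=1}^{5}(z_t−z̄)(z_{t+1}−z̄) = 15.5297
Denominator Σ(z_t−z̄)² = 139.6283
r_1 = 15.5297 / 139.6283 = 0.111

0.111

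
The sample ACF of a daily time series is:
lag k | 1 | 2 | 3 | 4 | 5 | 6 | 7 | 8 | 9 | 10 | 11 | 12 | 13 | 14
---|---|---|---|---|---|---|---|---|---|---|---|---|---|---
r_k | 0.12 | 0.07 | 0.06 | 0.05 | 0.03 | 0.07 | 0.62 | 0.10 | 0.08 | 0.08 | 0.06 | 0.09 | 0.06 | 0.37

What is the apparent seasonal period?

The largest autocorrelation is r_7 = 0.62, with a weaker echo at lag 14 (0.37); the remaining lags stay at or below 0.12.
The dominant spike at lag 7 indicates a seasonal period of 7.

7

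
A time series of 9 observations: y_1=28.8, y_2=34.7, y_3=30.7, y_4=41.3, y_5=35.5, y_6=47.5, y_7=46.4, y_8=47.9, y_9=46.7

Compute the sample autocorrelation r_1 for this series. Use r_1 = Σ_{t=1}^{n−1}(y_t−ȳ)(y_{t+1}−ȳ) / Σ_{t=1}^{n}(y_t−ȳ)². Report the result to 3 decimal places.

0.447

Mean ȳ = (28.8 + 34.7 + 30.7 + 41.3 + 35.5 + 47.5 + 46.4 + 47.9 + 46.7)/9 = 39.9444
Numerator Σ_{t=1}^{8}(y_t−ȳ)(y_{t+1}−ȳ) = 208.6691
Denominator Σ(y_t−ȳ)² = 466.4422
r_1 = 208.6691 / 466.4422 = 0.447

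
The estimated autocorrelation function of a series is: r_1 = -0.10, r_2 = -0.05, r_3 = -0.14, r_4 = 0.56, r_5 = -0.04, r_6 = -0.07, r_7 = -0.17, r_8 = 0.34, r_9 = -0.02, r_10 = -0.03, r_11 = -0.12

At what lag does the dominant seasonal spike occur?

4

The largest autocorrelation is r_4 = 0.56, with a weaker echo at lag 8 (0.34); the remaining lags stay at or below -0.02.
The dominant spike at lag 4 indicates a seasonal period of 4.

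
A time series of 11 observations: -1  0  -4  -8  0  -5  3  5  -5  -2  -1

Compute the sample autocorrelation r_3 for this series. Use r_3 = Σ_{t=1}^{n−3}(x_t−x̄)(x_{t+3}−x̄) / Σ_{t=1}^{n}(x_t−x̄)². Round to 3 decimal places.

Mean x̄ = (-1 + 0 − 4 − 8 + 0 − 5 + 3 + 5 − 5 − 2 − 1)/11 = -1.6364
Numerator Σ_{t=1}^{8}(x_t−x̄)(x_{t+3}−x̄) = 1.7851
Denominator Σ(x_t−x̄)² = 140.5455
r_3 = 1.7851 / 140.5455 = 0.013

0.013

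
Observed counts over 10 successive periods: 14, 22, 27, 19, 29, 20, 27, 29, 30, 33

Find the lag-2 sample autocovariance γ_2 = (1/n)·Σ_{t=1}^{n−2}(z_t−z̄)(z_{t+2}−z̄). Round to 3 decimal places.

6.400

Mean z̄ = (14 + 22 + 27 + 19 + 29 + 20 + 27 + 29 + 30 + 33)/10 = 25.0000
Σ_{t=1}^{8}(z_t−z̄)(z_{t+2}−z̄) = 64.0000
γ_2 = 64.0000 / 10 = 6.400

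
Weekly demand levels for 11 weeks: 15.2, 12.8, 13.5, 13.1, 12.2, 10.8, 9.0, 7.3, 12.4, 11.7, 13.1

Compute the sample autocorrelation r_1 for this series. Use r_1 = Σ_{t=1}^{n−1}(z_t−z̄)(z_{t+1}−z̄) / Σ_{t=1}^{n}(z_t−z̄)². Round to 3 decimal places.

Mean z̄ = (15.2 + 12.8 + 13.5 + 13.1 + 12.2 + 10.8 + 9.0 + 7.3 + 12.4 + 11.7 + 13.1)/11 = 11.9182
Numerator Σ_{t=1}^{10}(z_t−z̄)(z_{t+1}−z̄) = 20.3279
Denominator Σ(z_t−z̄)² = 48.2964
r_1 = 20.3279 / 48.2964 = 0.421

0.421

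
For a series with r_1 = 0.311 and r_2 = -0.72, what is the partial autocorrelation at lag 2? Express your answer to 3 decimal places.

-0.904

φ_{22} = (r_2 − r_1²) / (1 − r_1²)
r_1² = (0.311)² = 0.096721
Numerator = -0.72 − 0.0967 = -0.8167; denominator = 1 − 0.0967 = 0.9033
φ_{22} = -0.8167 / 0.9033 = -0.904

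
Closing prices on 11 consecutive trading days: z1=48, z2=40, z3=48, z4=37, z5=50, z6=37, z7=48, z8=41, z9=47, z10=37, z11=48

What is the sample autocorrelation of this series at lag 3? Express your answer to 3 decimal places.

-0.675

Mean z̄ = (48 + 40 + 48 + 37 + 50 + 37 + 48 + 41 + 47 + 37 + 48)/11 = 43.7273
Numerator Σ_{t=1}^{8}(z_t−z̄)(z_{t+3}−z̄) = -189.1322
Denominator Σ(z_t−z̄)² = 280.1818
r_3 = -189.1322 / 280.1818 = -0.675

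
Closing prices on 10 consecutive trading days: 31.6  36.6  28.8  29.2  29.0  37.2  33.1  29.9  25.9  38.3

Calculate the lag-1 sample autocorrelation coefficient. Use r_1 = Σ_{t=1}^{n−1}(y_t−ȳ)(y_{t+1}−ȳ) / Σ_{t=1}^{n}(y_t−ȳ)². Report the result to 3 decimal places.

Mean ȳ = (31.6 + 36.6 + 28.8 + 29.2 + 29.0 + 37.2 + 33.1 + 29.9 + 25.9 + 38.3)/10 = 31.9600
Numerator Σ_{t=1}^{9}(y_t−ȳ)(y_{t+1}−ȳ) = -37.2636
Denominator Σ(y_t−ȳ)² = 157.9440
r_1 = -37.2636 / 157.9440 = -0.236

-0.236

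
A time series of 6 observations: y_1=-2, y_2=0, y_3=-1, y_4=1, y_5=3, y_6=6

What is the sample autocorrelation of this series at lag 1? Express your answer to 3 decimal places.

Mean ȳ = (-2 + 0 − 1 + 1 + 3 + 6)/6 = 1.1667
Deviations from mean: -3.1667, -1.1667, -2.1667, -0.1667, 1.8333, 4.8333
Σ(y_t−ȳ)(y_{t+1}−ȳ) = (3.6944) + (2.5278) + (0.3611) + (-0.3056) + (8.8611) = 15.1389
Denominator Σ(y_t−ȳ)² = 42.8333
r_1 = 15.1389 / 42.8333 = 0.353

0.353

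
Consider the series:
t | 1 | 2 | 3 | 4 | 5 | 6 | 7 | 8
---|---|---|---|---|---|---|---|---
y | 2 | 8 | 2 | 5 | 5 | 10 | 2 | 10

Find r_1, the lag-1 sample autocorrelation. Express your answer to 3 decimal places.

Mean ȳ = (2 + 8 + 2 + 5 + 5 + 10 + 2 + 10)/8 = 5.5000
Σ(y_t−ȳ)(y_{t+1}−ȳ) = (-8.7500) + (-8.7500) + (1.7500) + (0.2500) + (-2.2500) + (-15.7500) + (-15.7500) = -49.2500
Denominator Σ(y_t−ȳ)² = 84.0000
r_1 = -49.2500 / 84.0000 = -0.586

-0.586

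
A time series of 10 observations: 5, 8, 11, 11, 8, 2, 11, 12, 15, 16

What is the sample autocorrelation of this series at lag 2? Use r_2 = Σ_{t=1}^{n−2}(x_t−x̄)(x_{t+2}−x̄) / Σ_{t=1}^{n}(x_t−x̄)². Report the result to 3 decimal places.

Mean x̄ = (5 + 8 + 11 + 11 + 8 + 2 + 11 + 12 + 15 + 16)/10 = 9.9000
Numerator Σ_{t=1}^{8}(x_t−x̄)(x_{t+2}−x̄) = -18.5200
Denominator Σ(x_t−x̄)² = 164.9000
r_2 = -18.5200 / 164.9000 = -0.112

-0.112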